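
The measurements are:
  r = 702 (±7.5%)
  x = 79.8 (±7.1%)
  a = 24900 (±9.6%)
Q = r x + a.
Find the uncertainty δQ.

6260

Let p = r·x = 56000. δp/p = √((1·δr/r)² + (1·δx/x)²) = √(0.00562 + 0.00504) = 0.103, so δp = 5790.
Q = p + a: δQ = √(δp² + δa²) = √(3.35e+07 + 5.71e+06) = 6260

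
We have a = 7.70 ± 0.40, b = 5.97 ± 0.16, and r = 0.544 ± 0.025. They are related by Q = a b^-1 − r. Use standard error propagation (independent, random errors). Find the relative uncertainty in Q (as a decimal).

Let p = a·b^-1 = 1.29. δp/p = √((1·δa/a)² + (-1·δb/b)²) = √(0.00270 + 0.000718) = 0.0585, so δp = 0.0754.
Q = p − r: δQ = √(δp² + δr²) = √(0.00568 + 0.000625) = 0.0794
Q = 0.746, so δQ/Q = 0.0794/0.746 = 0.107.

0.107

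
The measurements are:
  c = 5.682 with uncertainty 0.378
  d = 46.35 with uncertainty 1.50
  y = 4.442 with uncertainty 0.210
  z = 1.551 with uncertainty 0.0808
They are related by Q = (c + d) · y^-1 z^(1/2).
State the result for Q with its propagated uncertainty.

Let u = c + d = 52.03. δu = √(δc² + δd²) = √(0.143 + 2.25) = 1.55, so δu/u = 0.0297.
Q is then a monomial in u, y, z:
δQ/Q = √((δu/u)² + (-1·δy/y)² + (½·δz/z)²) = √(0.000884 + 0.00224 + 0.000678) = 0.0616
Q = 14.59, so δQ = 0.0616 × 14.59 = 0.899.

14.59 ± 0.899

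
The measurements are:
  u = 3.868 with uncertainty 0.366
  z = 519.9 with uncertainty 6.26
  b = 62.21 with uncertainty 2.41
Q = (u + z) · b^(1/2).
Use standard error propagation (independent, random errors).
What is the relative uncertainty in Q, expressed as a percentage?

Let w = u + z = 523.8. δw = √(δu² + δz²) = √(0.134 + 39.2) = 6.27, so δw/w = 0.0120.
Q is then a monomial in w, b:
δQ/Q = √((δw/w)² + (½·δb/b)²) = √(0.000143 + 0.000375) = 0.0228

2.28%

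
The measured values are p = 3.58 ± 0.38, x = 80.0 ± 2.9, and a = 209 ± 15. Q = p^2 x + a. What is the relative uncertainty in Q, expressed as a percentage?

Let w = p^2·x = 1030. δw/w = √((2·δp/p)² + (1·δx/x)²) = √(0.0451 + 0.00131) = 0.215, so δw = 221.
Q = w + a: δQ = √(δw² + δa²) = √(48800 + 225) = 221
Q = 1230, so δQ/Q = 221/1230 = 0.179.

17.9%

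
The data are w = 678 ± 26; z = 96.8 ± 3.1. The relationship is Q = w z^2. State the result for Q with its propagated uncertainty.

Since Q is a product/quotient, work with relative uncertainties:
  (1·δw/w)² = (1×0.0383)² = 0.00147;  (2·δz/z)² = (2×0.0320)² = 0.00410
δQ/Q = √(0.00557) = 0.0747
Q = 6.35e+06, so δQ = 0.0747 × 6.35e+06 = 4.74e+05.

(6.35 ± 0.474) × 10^6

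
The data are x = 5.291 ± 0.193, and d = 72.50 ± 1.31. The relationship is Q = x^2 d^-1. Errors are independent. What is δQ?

0.0290

Q is a product of powers, so relative uncertainties combine in quadrature:
  (2·δx/x)² = (2×0.0365)² = 0.00532;  (-1·δd/d)² = (-1×0.0181)² = 0.000326
δQ/Q = √(0.00565) = 0.0752
Q = 0.3861, so δQ = 0.0752 × 0.3861 = 0.0290.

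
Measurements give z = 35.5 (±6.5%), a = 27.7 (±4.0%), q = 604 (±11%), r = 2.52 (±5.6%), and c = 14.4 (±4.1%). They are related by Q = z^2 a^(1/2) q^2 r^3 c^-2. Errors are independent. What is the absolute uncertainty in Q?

Products/powers → add relative errors in quadrature, weighted by exponent:
  (2·δz/z)² = (2×0.0650)² = 0.0169;  (½·δa/a)² = (0.5×0.0400)² = 0.000400;  (2·δq/q)² = (2×0.110)² = 0.0484;  (3·δr/r)² = (3×0.0560)² = 0.0282;  (-2·δc/c)² = (-2×0.0410)² = 0.00672
δQ/Q = √(0.101) = 0.317
Q = 1.87e+08, so δQ = 0.317 × 1.87e+08 = 5.92e+07.

5.92e+07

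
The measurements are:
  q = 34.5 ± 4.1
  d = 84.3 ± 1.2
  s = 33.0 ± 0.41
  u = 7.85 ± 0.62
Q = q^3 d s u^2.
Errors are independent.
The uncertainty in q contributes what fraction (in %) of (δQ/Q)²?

(δQ/Q)² = (3·δq/q)² + (1·δd/d)² + (1·δs/s)² + (2·δu/u)²
  q term: (3×0.119)² = 0.127
  d term: (1×0.0142)² = 0.000203
  s term: (1×0.0124)² = 0.000154
  u term: (2×0.0790)² = 0.0250
Total = 0.152. Share from q = 0.127/0.152 = 0.834.

83.4%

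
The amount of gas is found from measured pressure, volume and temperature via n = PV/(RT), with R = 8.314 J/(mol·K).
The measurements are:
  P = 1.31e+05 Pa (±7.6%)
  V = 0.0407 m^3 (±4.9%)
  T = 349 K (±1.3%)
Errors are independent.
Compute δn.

n is a product of powers, so relative uncertainties combine in quadrature:
  (1·δP/P)² = (1×0.0760)² = 0.00578;  (1·δV/V)² = (1×0.0490)² = 0.00240;  (-1·δT/T)² = (-1×0.0130)² = 0.000169
δn/n = √(0.00835) = 0.0914
n = 1.84 mol, so δn = 0.0914 × 1.84 = 0.168 mol.

0.168 mol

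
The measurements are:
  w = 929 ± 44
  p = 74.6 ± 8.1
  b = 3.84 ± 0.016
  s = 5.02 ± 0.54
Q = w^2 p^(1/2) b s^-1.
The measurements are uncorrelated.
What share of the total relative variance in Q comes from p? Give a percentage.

12.5%

(δQ/Q)² = (2·δw/w)² + (½·δp/p)² + (1·δb/b)² + (-1·δs/s)²
  w term: (2×0.0474)² = 0.00897
  p term: (0.5×0.109)² = 0.00295
  b term: (1×0.00417)² = 1.74e-05
  s term: (-1×0.108)² = 0.0116
Total = 0.0235. Share from p = 0.00295/0.0235 = 0.125.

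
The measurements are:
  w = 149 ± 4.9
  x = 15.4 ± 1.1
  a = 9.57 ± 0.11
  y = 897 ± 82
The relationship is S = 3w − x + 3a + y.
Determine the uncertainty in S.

83.3

For a sum/difference, combine absolute errors in quadrature:
  (3·δw)² = 216;  (δx)² = 1.21;  (3·δa)² = 0.109;  (δy)² = 6720
δS = √(6940) = 83.3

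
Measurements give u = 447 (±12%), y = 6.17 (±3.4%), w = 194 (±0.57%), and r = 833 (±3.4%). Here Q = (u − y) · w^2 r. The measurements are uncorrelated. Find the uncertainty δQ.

Let h = u − y = 441. δh = √(δu² + δy²) = √(2880 + 0.0440) = 53.6, so δh/h = 0.122.
Q is then a monomial in h, w, r:
δQ/Q = √((δh/h)² + (2·δw/w)² + (1·δr/r)²) = √(0.0148 + 0.000130 + 0.00116) = 0.127
Q = 1.38e+10, so δQ = 0.127 × 1.38e+10 = 1.75e+09.

1.75e+09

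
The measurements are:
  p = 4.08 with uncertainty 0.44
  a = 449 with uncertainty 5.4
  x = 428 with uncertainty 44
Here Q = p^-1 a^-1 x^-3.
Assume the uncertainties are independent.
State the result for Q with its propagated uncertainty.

Since Q is a product/quotient, work with relative uncertainties:
  (-1·δp/p)² = (-1×0.108)² = 0.0116;  (-1·δa/a)² = (-1×0.0120)² = 0.000145;  (-3·δx/x)² = (-3×0.103)² = 0.0951
δQ/Q = √(0.107) = 0.327
Q = 6.96e-12, so δQ = 0.327 × 6.96e-12 = 2.28e-12.

(6.96 ± 2.28) × 10^-12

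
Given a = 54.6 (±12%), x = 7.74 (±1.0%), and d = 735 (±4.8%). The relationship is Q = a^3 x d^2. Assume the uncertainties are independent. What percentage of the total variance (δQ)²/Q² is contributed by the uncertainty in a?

(δQ/Q)² = (3·δa/a)² + (1·δx/x)² + (2·δd/d)²
  a term: (3×0.120)² = 0.130
  x term: (1×0.0100)² = 0.000100
  d term: (2×0.0480)² = 0.00922
Total = 0.139. Share from a = 0.130/0.139 = 0.933.

93.3%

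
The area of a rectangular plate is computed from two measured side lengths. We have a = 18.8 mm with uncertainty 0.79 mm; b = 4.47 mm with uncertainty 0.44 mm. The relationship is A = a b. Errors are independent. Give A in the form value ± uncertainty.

Since A is a product/quotient, work with relative uncertainties:
  (1·δa/a)² = (1×0.0420)² = 0.00177;  (1·δb/b)² = (1×0.0984)² = 0.00969
δA/A = √(0.0115) = 0.107
A = 84.0 mm^2, so δA = 0.107 × 84.0 = 8.99 mm^2.

84.0 ± 8.99 mm^2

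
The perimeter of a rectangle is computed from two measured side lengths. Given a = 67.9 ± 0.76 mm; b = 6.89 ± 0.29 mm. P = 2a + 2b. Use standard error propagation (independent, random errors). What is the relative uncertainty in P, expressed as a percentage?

P is a linear combination, so absolute uncertainties add in quadrature:
  (2·δa)² = 2.31;  (2·δb)² = 0.336
δP = √(2.65) = 1.63 mm
P = 150 mm, so δP/P = 1.63/150 = 0.0109.

1.09%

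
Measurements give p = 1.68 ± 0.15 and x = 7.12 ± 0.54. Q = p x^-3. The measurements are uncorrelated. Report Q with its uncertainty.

Relative error in a monomial: (δQ/Q)² = Σ (nᵢ · δxᵢ/xᵢ)².
  (1·δp/p)² = (1×0.0893)² = 0.00797;  (-3·δx/x)² = (-3×0.0758)² = 0.0518
δQ/Q = √(0.0597) = 0.244
Q = 0.00465, so δQ = 0.244 × 0.00465 = 0.00114.

0.00465 ± 0.00114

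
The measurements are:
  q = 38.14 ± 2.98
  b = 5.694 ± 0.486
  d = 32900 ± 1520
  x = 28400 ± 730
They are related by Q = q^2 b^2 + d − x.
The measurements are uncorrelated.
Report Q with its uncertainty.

Let p = q^2·b^2 = 47160. δp/p = √((2·δq/q)² + (2·δb/b)²) = √(0.0244 + 0.0291) = 0.231, so δp = 10900.
Q = p + d − x: δQ = √(δp² + δd² + δx²) = √(1.19e+08 + 2.31e+06 + 5.33e+05) = 11000
Q = 51660.

51660 ± 11000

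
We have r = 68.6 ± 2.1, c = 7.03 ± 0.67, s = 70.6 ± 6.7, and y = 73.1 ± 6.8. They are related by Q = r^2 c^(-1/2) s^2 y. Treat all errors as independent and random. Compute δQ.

1.46e+08

For a monomial Q ∝ r^2, c^(-1/2), s^2, y, fractional errors add in quadrature:
  (2·δr/r)² = (2×0.0306)² = 0.00375;  (−½·δc/c)² = (-0.5×0.0953)² = 0.00227;  (2·δs/s)² = (2×0.0949)² = 0.0360;  (1·δy/y)² = (1×0.0930)² = 0.00865
δQ/Q = √(0.0507) = 0.225
Q = 6.47e+08, so δQ = 0.225 × 6.47e+08 = 1.46e+08.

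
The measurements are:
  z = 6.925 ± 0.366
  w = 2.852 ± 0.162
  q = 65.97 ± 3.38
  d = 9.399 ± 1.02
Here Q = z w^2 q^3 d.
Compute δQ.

Relative error in a monomial: (δQ/Q)² = Σ (nᵢ · δxᵢ/xᵢ)².
  (1·δz/z)² = (1×0.0529)² = 0.00279;  (2·δw/w)² = (2×0.0568)² = 0.0129;  (3·δq/q)² = (3×0.0512)² = 0.0236;  (1·δd/d)² = (1×0.109)² = 0.0118
δQ/Q = √(0.0511) = 0.226
Q = 1.52e+08, so δQ = 0.226 × 1.52e+08 = 3.44e+07.

3.44e+07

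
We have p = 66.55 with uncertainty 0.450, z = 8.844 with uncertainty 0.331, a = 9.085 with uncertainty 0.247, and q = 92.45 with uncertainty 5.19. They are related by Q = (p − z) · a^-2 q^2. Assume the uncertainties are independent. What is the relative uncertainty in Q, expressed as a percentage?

12.5%

Let u = p − z = 57.71. δu = √(δp² + δz²) = √(0.203 + 0.110) = 0.559, so δu/u = 0.00968.
Q is then a monomial in u, a, q:
δQ/Q = √((δu/u)² + (-2·δa/a)² + (2·δq/q)²) = √(9.37e-05 + 0.00296 + 0.0126) = 0.125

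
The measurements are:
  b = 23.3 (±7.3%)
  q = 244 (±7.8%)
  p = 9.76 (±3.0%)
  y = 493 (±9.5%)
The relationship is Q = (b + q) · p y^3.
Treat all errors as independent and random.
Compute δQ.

9.23e+10

Let u = b + q = 267. δu = √(δb² + δq²) = √(2.89 + 362) = 19.1, so δu/u = 0.0715.
Q is then a monomial in u, p, y:
δQ/Q = √((δu/u)² + (1·δp/p)² + (3·δy/y)²) = √(0.00511 + 0.000900 + 0.0812) = 0.295
Q = 3.13e+11, so δQ = 0.295 × 3.13e+11 = 9.23e+10.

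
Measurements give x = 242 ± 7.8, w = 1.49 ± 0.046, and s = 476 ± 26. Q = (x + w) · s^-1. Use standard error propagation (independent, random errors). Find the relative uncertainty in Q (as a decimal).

0.0633

Let u = x + w = 243. δu = √(δx² + δw²) = √(60.8 + 0.00212) = 7.80, so δu/u = 0.0320.
Q is then a monomial in u, s:
δQ/Q = √((δu/u)² + (-1·δs/s)²) = √(0.00103 + 0.00298) = 0.0633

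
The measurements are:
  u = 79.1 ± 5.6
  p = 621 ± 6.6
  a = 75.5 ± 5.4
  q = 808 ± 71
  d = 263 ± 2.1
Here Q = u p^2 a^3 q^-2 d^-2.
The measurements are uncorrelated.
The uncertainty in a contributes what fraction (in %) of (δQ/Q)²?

(δQ/Q)² = (1·δu/u)² + (2·δp/p)² + (3·δa/a)² + (-2·δq/q)² + (-2·δd/d)²
  u term: (1×0.0708)² = 0.00501
  p term: (2×0.0106)² = 0.000452
  a term: (3×0.0715)² = 0.0460
  q term: (-2×0.0879)² = 0.0309
  d term: (-2×0.00798)² = 0.000255
Total = 0.0826. Share from a = 0.0460/0.0826 = 0.557.

55.7%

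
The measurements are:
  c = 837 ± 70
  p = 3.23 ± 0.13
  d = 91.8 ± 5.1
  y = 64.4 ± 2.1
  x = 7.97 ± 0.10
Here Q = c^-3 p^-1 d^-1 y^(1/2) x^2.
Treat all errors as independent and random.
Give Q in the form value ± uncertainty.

Relative error in a monomial: (δQ/Q)² = Σ (nᵢ · δxᵢ/xᵢ)².
  (-3·δc/c)² = (-3×0.0836)² = 0.0629;  (-1·δp/p)² = (-1×0.0402)² = 0.00162;  (-1·δd/d)² = (-1×0.0556)² = 0.00309;  (½·δy/y)² = (0.5×0.0326)² = 0.000266;  (2·δx/x)² = (2×0.0125)² = 0.000630
δQ/Q = √(0.0686) = 0.262
Q = 2.93e-09, so δQ = 0.262 × 2.93e-09 = 7.68e-10.

(2.93 ± 0.768) × 10^-9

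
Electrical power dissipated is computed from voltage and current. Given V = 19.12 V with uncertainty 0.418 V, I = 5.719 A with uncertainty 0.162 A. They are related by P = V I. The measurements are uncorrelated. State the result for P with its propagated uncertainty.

109.3 ± 3.91 W

Since P is a product/quotient, work with relative uncertainties:
  (1·δV/V)² = (1×0.0219)² = 0.000478;  (1·δI/I)² = (1×0.0283)² = 0.000802
δP/P = √(0.00128) = 0.0358
P = 109.3 W, so δP = 0.0358 × 109.3 = 3.91 W.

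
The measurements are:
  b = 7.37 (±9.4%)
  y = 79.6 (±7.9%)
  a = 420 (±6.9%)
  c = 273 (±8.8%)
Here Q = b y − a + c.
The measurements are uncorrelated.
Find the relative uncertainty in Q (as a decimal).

Let p = b·y = 587. δp/p = √((1·δb/b)² + (1·δy/y)²) = √(0.00884 + 0.00624) = 0.123, so δp = 72.0.
Q = p − a + c: δQ = √(δp² + δa² + δc²) = √(5190 + 840 + 577) = 81.3
Q = 440, so δQ/Q = 81.3/440 = 0.185.

0.185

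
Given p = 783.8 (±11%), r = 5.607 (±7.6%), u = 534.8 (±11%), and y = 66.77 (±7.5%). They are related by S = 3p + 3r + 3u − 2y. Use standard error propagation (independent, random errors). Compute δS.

313

Each term contributes (cᵢ δxᵢ)² to (δS)²:
  (3·δp)² = 66900;  (3·δr)² = 1.63;  (3·δu)² = 31100;  (2·δy)² = 100
δS = √(98200) = 313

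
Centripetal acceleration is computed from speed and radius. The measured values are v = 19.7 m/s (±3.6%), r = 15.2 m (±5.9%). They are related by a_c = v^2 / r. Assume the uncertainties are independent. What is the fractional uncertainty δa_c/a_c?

Since a_c is a product/quotient, work with relative uncertainties:
  (2·δv/v)² = (2×0.0360)² = 0.00518;  (-1·δr/r)² = (-1×0.0590)² = 0.00348
δa_c/a_c = √(0.00867) = 0.0931

0.0931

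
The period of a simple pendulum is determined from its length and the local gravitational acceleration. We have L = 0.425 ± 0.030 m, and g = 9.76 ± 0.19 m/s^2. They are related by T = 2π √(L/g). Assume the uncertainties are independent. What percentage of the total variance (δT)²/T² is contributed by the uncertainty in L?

92.9%

(δT/T)² = (½·δL/L)² + (−½·δg/g)²
  L term: (0.5×0.0706)² = 0.00125
  g term: (-0.5×0.0195)² = 9.47e-05
Total = 0.00134. Share from L = 0.00125/0.00134 = 0.929.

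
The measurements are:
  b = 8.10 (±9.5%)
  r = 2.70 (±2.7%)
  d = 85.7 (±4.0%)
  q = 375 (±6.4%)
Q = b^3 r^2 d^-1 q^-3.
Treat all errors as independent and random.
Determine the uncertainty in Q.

3e-07

Since Q is a product/quotient, work with relative uncertainties:
  (3·δb/b)² = (3×0.0950)² = 0.0812;  (2·δr/r)² = (2×0.0270)² = 0.00292;  (-1·δd/d)² = (-1×0.0400)² = 0.00160;  (-3·δq/q)² = (-3×0.0640)² = 0.0369
δQ/Q = √(0.123) = 0.350
Q = 8.57e-07, so δQ = 0.350 × 8.57e-07 = 3e-07.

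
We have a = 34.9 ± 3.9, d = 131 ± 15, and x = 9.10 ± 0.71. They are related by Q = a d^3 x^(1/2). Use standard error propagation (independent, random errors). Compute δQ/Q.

0.363

For a monomial Q ∝ a, d^3, x^(1/2), fractional errors add in quadrature:
  (1·δa/a)² = (1×0.112)² = 0.0125;  (3·δd/d)² = (3×0.115)² = 0.118;  (½·δx/x)² = (0.5×0.0780)² = 0.00152
δQ/Q = √(0.132) = 0.363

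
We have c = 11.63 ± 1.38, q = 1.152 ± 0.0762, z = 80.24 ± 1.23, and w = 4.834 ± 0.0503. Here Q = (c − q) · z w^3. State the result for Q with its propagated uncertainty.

94970 ± 13000

Let u = c − q = 10.48. δu = √(δc² + δq²) = √(1.90 + 0.00581) = 1.38, so δu/u = 0.132.
Q is then a monomial in u, z, w:
δQ/Q = √((δu/u)² + (1·δz/z)² + (3·δw/w)²) = √(0.0174 + 0.000235 + 0.000974) = 0.136
Q = 94970, so δQ = 0.136 × 94970 = 13000.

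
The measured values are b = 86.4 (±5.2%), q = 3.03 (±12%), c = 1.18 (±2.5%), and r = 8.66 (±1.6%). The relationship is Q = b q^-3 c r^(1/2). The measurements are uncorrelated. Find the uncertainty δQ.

For a monomial Q ∝ b, q^-3, c, r^(1/2), fractional errors add in quadrature:
  (1·δb/b)² = (1×0.0520)² = 0.00270;  (-3·δq/q)² = (-3×0.120)² = 0.130;  (1·δc/c)² = (1×0.0250)² = 0.000625;  (½·δr/r)² = (0.5×0.0160)² = 6.4e-05
δQ/Q = √(0.133) = 0.365
Q = 10.8, so δQ = 0.365 × 10.8 = 3.93.

3.93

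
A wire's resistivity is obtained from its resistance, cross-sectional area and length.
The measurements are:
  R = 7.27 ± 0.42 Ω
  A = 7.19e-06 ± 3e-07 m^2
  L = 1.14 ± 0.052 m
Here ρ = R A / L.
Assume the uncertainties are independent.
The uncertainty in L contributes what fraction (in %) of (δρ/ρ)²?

29.1%

(δρ/ρ)² = (1·δR/R)² + (1·δA/A)² + (-1·δL/L)²
  R term: (1×0.0578)² = 0.00334
  A term: (1×0.0417)² = 0.00174
  L term: (-1×0.0456)² = 0.00208
Total = 0.00716. Share from L = 0.00208/0.00716 = 0.291.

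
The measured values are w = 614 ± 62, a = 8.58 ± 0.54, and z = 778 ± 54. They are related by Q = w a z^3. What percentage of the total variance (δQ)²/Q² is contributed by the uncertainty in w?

(δQ/Q)² = (1·δw/w)² + (1·δa/a)² + (3·δz/z)²
  w term: (1×0.101)² = 0.0102
  a term: (1×0.0629)² = 0.00396
  z term: (3×0.0694)² = 0.0434
Total = 0.0575. Share from w = 0.0102/0.0575 = 0.177.

17.7%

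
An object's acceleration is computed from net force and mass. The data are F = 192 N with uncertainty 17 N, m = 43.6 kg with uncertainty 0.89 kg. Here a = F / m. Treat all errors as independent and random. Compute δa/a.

a is a product of powers, so relative uncertainties combine in quadrature:
  (1·δF/F)² = (1×0.0885)² = 0.00784;  (-1·δm/m)² = (-1×0.0204)² = 0.000417
δa/a = √(0.00826) = 0.0909

0.0909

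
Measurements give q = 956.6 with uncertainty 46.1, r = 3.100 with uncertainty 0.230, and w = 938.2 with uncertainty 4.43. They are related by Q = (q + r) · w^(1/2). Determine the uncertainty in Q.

Let u = q + r = 959.7. δu = √(δq² + δr²) = √(2130 + 0.0529) = 46.1, so δu/u = 0.0480.
Q is then a monomial in u, w:
δQ/Q = √((δu/u)² + (½·δw/w)²) = √(0.00231 + 5.57e-06) = 0.0481
Q = 29400, so δQ = 0.0481 × 29400 = 1410.

1410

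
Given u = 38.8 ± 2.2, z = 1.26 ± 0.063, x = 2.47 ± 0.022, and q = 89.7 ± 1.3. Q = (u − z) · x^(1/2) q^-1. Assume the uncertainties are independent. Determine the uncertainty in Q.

0.0398

Let w = u − z = 37.5. δw = √(δu² + δz²) = √(4.84 + 0.00397) = 2.20, so δw/w = 0.0586.
Q is then a monomial in w, x, q:
δQ/Q = √((δw/w)² + (½·δx/x)² + (-1·δq/q)²) = √(0.00344 + 1.98e-05 + 0.000210) = 0.0606
Q = 0.658, so δQ = 0.0606 × 0.658 = 0.0398.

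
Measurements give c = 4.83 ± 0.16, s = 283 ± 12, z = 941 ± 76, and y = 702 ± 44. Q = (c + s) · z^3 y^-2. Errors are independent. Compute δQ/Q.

0.276

Let u = c + s = 288. δu = √(δc² + δs²) = √(0.0256 + 144) = 12.0, so δu/u = 0.0417.
Q is then a monomial in u, z, y:
δQ/Q = √((δu/u)² + (3·δz/z)² + (-2·δy/y)²) = √(0.00174 + 0.0587 + 0.0157) = 0.276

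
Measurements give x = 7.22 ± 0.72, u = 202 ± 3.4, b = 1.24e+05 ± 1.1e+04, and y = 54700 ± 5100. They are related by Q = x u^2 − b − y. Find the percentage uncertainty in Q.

28.7%

Let p = x·u^2 = 2.95e+05. δp/p = √((1·δx/x)² + (2·δu/u)²) = √(0.00994 + 0.00113) = 0.105, so δp = 31000.
Q = p − b − y: δQ = √(δp² + δb² + δy²) = √(9.61e+08 + 1.21e+08 + 2.6e+07) = 33300
Q = 1.16e+05, so δQ/Q = 33300/1.16e+05 = 0.287.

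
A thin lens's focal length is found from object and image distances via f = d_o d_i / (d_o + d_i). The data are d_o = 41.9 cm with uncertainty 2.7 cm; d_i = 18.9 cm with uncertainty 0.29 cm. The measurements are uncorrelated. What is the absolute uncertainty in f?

0.295 cm

∂f/∂d_o = (d_i/(d_o+d_i))² = 0.0966;  ∂f/∂d_i = (d_o/(d_o+d_i))² = 0.475
δf = √((∂f/∂d_o · δd_o)² + (∂f/∂d_i · δd_i)²) = √(0.0681 + 0.0190) = 0.295 cm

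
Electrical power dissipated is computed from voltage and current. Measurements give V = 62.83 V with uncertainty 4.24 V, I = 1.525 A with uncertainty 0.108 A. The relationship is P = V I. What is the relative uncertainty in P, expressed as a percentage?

9.78%

Each factor contributes (exponent × relative error)² to (δP/P)²:
  (1·δV/V)² = (1×0.0675)² = 0.00455;  (1·δI/I)² = (1×0.0708)² = 0.00502
δP/P = √(0.00957) = 0.0978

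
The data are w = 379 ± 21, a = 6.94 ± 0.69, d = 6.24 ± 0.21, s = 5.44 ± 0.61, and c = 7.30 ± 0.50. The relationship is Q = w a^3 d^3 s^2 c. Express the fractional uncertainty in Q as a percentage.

Each factor contributes (exponent × relative error)² to (δQ/Q)²:
  (1·δw/w)² = (1×0.0554)² = 0.00307;  (3·δa/a)² = (3×0.0994)² = 0.0890;  (3·δd/d)² = (3×0.0337)² = 0.0102;  (2·δs/s)² = (2×0.112)² = 0.0503;  (1·δc/c)² = (1×0.0685)² = 0.00469
δQ/Q = √(0.157) = 0.397

39.7%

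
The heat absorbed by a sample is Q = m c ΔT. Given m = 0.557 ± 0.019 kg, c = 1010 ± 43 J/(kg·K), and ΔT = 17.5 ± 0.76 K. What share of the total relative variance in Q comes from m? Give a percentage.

(δQ/Q)² = (1·δm/m)² + (1·δc/c)² + (1·δΔT/ΔT)²
  m term: (1×0.0341)² = 0.00116
  c term: (1×0.0426)² = 0.00181
  ΔT term: (1×0.0434)² = 0.00189
Total = 0.00486. Share from m = 0.00116/0.00486 = 0.239.

23.9%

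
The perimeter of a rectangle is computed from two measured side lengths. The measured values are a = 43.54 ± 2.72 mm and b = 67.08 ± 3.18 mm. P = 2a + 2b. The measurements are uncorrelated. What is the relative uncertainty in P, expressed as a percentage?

3.78%

For a sum/difference, combine absolute errors in quadrature:
  (2·δa)² = 29.6;  (2·δb)² = 40.4
δP = √(70.0) = 8.37 mm
P = 221.2 mm, so δP/P = 8.37/221.2 = 0.0378.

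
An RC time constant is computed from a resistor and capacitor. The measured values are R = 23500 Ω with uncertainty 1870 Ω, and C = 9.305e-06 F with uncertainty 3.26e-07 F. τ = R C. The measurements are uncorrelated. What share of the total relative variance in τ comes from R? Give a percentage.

(δτ/τ)² = (1·δR/R)² + (1·δC/C)²
  R term: (1×0.0796)² = 0.00633
  C term: (1×0.0350)² = 0.00123
Total = 0.00756. Share from R = 0.00633/0.00756 = 0.838.

83.8%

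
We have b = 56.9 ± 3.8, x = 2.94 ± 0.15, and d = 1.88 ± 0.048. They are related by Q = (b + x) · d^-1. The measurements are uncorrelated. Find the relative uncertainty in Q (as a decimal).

0.0685

Let u = b + x = 59.8. δu = √(δb² + δx²) = √(14.4 + 0.0225) = 3.80, so δu/u = 0.0636.
Q is then a monomial in u, d:
δQ/Q = √((δu/u)² + (-1·δd/d)²) = √(0.00404 + 0.000652) = 0.0685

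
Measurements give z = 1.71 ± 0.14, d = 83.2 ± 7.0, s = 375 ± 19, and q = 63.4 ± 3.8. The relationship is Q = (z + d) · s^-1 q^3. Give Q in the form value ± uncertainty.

57700 ± 11800

Let u = z + d = 84.9. δu = √(δz² + δd²) = √(0.0196 + 49.0) = 7.00, so δu/u = 0.0825.
Q is then a monomial in u, s, q:
δQ/Q = √((δu/u)² + (-1·δs/s)² + (3·δq/q)²) = √(0.00680 + 0.00257 + 0.0323) = 0.204
Q = 57700, so δQ = 0.204 × 57700 = 11800.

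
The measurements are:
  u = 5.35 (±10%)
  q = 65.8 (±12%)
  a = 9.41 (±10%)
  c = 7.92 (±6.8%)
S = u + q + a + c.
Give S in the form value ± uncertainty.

88.5 ± 7.99

Absolute uncertainties add in quadrature for a linear combination:
  (δu)² = 0.286;  (δq)² = 62.3;  (δa)² = 0.885;  (δc)² = 0.290
δS = √(63.8) = 7.99
S = 88.5.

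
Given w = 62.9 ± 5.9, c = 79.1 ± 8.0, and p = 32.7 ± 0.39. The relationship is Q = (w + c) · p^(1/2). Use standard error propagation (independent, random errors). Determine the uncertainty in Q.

Let u = w + c = 142. δu = √(δw² + δc²) = √(34.8 + 64.0) = 9.94, so δu/u = 0.0700.
Q is then a monomial in u, p:
δQ/Q = √((δu/u)² + (½·δp/p)²) = √(0.00490 + 3.56e-05) = 0.0703
Q = 812, so δQ = 0.0703 × 812 = 57.0.

57.0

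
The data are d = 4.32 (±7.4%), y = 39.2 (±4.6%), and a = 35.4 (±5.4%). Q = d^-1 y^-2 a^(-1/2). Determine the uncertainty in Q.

Each factor contributes (exponent × relative error)² to (δQ/Q)²:
  (-1·δd/d)² = (-1×0.0740)² = 0.00548;  (-2·δy/y)² = (-2×0.0460)² = 0.00846;  (−½·δa/a)² = (-0.5×0.0540)² = 0.000729
δQ/Q = √(0.0147) = 0.121
Q = 2.53e-05, so δQ = 0.121 × 2.53e-05 = 3.07e-06.

3.07e-06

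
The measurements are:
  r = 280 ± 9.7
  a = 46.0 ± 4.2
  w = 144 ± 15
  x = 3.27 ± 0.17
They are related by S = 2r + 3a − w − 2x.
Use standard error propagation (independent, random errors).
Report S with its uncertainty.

547 ± 27.6

Each term contributes (cᵢ δxᵢ)² to (δS)²:
  (2·δr)² = 376;  (3·δa)² = 159;  (δw)² = 225;  (2·δx)² = 0.116
δS = √(760) = 27.6
S = 547.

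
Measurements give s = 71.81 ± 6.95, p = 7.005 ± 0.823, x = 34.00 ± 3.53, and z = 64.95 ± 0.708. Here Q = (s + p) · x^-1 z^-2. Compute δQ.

Let u = s + p = 78.81. δu = √(δs² + δp²) = √(48.3 + 0.677) = 7.00, so δu/u = 0.0888.
Q is then a monomial in u, x, z:
δQ/Q = √((δu/u)² + (-1·δx/x)² + (-2·δz/z)²) = √(0.00788 + 0.0108 + 0.000475) = 0.138
Q = 0.0005495, so δQ = 0.138 × 0.0005495 = 7.6e-05.

7.6e-05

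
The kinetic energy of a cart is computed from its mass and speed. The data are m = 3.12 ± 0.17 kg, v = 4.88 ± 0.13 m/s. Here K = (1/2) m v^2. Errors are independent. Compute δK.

Products/powers → add relative errors in quadrature, weighted by exponent:
  (1·δm/m)² = (1×0.0545)² = 0.00297;  (2·δv/v)² = (2×0.0266)² = 0.00284
δK/K = √(0.00581) = 0.0762
K = 37.2 J, so δK = 0.0762 × 37.2 = 2.83 J.

2.83 J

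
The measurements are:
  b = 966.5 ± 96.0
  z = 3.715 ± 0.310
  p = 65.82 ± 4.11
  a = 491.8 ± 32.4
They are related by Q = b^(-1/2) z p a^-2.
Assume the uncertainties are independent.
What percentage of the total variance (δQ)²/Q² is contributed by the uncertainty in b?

8.04%

(δQ/Q)² = (−½·δb/b)² + (1·δz/z)² + (1·δp/p)² + (-2·δa/a)²
  b term: (-0.5×0.0993)² = 0.00247
  z term: (1×0.0834)² = 0.00696
  p term: (1×0.0624)² = 0.00390
  a term: (-2×0.0659)² = 0.0174
Total = 0.0307. Share from b = 0.00247/0.0307 = 0.0804.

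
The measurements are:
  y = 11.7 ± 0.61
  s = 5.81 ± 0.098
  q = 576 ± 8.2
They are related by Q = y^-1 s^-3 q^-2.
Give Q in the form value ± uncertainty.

Q is a product of powers, so relative uncertainties combine in quadrature:
  (-1·δy/y)² = (-1×0.0521)² = 0.00272;  (-3·δs/s)² = (-3×0.0169)² = 0.00256;  (-2·δq/q)² = (-2×0.0142)² = 0.000811
δQ/Q = √(0.00609) = 0.0780
Q = 1.31e-09, so δQ = 0.0780 × 1.31e-09 = 1.03e-10.

(1.31 ± 0.103) × 10^-9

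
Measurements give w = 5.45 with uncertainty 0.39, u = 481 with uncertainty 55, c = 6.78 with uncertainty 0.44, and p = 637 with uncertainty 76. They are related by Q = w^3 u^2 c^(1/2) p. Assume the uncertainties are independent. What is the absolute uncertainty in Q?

Relative error in a monomial: (δQ/Q)² = Σ (nᵢ · δxᵢ/xᵢ)².
  (3·δw/w)² = (3×0.0716)² = 0.0461;  (2·δu/u)² = (2×0.114)² = 0.0523;  (½·δc/c)² = (0.5×0.0649)² = 0.00105;  (1·δp/p)² = (1×0.119)² = 0.0142
δQ/Q = √(0.114) = 0.337
Q = 6.21e+10, so δQ = 0.337 × 6.21e+10 = 2.09e+10.

2.09e+10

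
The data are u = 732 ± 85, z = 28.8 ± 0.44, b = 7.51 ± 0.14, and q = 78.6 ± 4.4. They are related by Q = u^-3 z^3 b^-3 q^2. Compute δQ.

0.000331

Q is a product of powers, so relative uncertainties combine in quadrature:
  (-3·δu/u)² = (-3×0.116)² = 0.121;  (3·δz/z)² = (3×0.0153)² = 0.00210;  (-3·δb/b)² = (-3×0.0186)² = 0.00313;  (2·δq/q)² = (2×0.0560)² = 0.0125
δQ/Q = √(0.139) = 0.373
Q = 0.000888, so δQ = 0.373 × 0.000888 = 0.000331.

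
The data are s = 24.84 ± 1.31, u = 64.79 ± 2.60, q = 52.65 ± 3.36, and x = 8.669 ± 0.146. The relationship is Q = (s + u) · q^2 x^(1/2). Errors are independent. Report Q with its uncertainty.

731500 ± 96500

Let w = s + u = 89.63. δw = √(δs² + δu²) = √(1.72 + 6.76) = 2.91, so δw/w = 0.0325.
Q is then a monomial in w, q, x:
δQ/Q = √((δw/w)² + (2·δq/q)² + (½·δx/x)²) = √(0.00106 + 0.0163 + 7.09e-05) = 0.132
Q = 731500, so δQ = 0.132 × 731500 = 96500.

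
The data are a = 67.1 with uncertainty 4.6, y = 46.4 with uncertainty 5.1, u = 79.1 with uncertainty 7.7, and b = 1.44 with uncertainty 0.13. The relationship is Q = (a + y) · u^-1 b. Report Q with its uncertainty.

Let w = a + y = 114. δw = √(δa² + δy²) = √(21.2 + 26.0) = 6.87, so δw/w = 0.0605.
Q is then a monomial in w, u, b:
δQ/Q = √((δw/w)² + (-1·δu/u)² + (1·δb/b)²) = √(0.00366 + 0.00948 + 0.00815) = 0.146
Q = 2.07, so δQ = 0.146 × 2.07 = 0.301.

2.07 ± 0.301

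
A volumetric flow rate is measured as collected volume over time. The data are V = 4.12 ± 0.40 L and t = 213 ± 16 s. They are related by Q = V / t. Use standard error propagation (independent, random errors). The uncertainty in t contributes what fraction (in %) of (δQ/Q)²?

(δQ/Q)² = (1·δV/V)² + (-1·δt/t)²
  V term: (1×0.0971)² = 0.00943
  t term: (-1×0.0751)² = 0.00564
Total = 0.0151. Share from t = 0.00564/0.0151 = 0.374.

37.4%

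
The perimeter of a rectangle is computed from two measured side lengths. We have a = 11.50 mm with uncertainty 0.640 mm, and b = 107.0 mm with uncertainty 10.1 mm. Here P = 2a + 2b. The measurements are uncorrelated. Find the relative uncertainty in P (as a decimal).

0.0854

For a sum/difference, combine absolute errors in quadrature:
  (2·δa)² = 1.64;  (2·δb)² = 408
δP = √(410) = 20.2 mm
P = 237.0 mm, so δP/P = 20.2/237.0 = 0.0854.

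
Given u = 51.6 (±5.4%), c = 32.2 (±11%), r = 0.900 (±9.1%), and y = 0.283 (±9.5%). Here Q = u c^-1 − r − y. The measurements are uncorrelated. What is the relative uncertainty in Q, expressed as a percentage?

Let p = u·c^-1 = 1.60. δp/p = √((1·δu/u)² + (-1·δc/c)²) = √(0.00292 + 0.0121) = 0.123, so δp = 0.196.
Q = p − r − y: δQ = √(δp² + δr² + δy²) = √(0.0386 + 0.00671 + 0.000723) = 0.214
Q = 0.419, so δQ/Q = 0.214/0.419 = 0.511.

51.1%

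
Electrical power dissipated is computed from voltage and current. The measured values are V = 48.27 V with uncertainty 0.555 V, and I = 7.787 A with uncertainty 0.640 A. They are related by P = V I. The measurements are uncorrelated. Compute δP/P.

Each factor contributes (exponent × relative error)² to (δP/P)²:
  (1·δV/V)² = (1×0.0115)² = 0.000132;  (1·δI/I)² = (1×0.0822)² = 0.00675
δP/P = √(0.00689) = 0.0830

0.0830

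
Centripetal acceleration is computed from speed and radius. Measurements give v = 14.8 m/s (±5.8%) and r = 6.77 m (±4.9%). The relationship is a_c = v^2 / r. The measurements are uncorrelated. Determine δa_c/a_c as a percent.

12.6%

Products/powers → add relative errors in quadrature, weighted by exponent:
  (2·δv/v)² = (2×0.0580)² = 0.0135;  (-1·δr/r)² = (-1×0.0490)² = 0.00240
δa_c/a_c = √(0.0159) = 0.126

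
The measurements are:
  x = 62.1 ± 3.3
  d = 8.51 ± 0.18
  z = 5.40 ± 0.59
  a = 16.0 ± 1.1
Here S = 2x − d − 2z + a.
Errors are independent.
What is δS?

6.80

Each term contributes (cᵢ δxᵢ)² to (δS)²:
  (2·δx)² = 43.6;  (δd)² = 0.0324;  (2·δz)² = 1.39;  (δa)² = 1.21
δS = √(46.2) = 6.80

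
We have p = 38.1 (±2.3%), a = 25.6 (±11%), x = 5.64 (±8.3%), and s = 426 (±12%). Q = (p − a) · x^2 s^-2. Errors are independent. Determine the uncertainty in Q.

Let u = p − a = 12.5. δu = √(δp² + δa²) = √(0.768 + 7.93) = 2.95, so δu/u = 0.236.
Q is then a monomial in u, x, s:
δQ/Q = √((δu/u)² + (2·δx/x)² + (-2·δs/s)²) = √(0.0557 + 0.0276 + 0.0576) = 0.375
Q = 0.00219, so δQ = 0.375 × 0.00219 = 0.000822.

0.000822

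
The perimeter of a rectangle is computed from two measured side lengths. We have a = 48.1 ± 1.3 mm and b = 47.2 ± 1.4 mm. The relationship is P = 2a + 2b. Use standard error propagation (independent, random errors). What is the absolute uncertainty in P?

Each term contributes (cᵢ δxᵢ)² to (δP)²:
  (2·δa)² = 6.76;  (2·δb)² = 7.84
δP = √(14.6) = 3.82 mm

3.82 mm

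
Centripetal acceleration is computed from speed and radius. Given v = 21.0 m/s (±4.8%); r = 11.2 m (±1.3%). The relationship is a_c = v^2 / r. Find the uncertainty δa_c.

3.81 m/s^2

a_c is a product of powers, so relative uncertainties combine in quadrature:
  (2·δv/v)² = (2×0.0480)² = 0.00922;  (-1·δr/r)² = (-1×0.0130)² = 0.000169
δa_c/a_c = √(0.00939) = 0.0969
a_c = 39.4 m/s^2, so δa_c = 0.0969 × 39.4 = 3.81 m/s^2.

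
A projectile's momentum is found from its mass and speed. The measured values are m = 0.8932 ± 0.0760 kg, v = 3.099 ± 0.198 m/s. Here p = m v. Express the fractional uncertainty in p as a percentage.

10.6%

p is a product of powers, so relative uncertainties combine in quadrature:
  (1·δm/m)² = (1×0.0851)² = 0.00724;  (1·δv/v)² = (1×0.0639)² = 0.00408
δp/p = √(0.0113) = 0.106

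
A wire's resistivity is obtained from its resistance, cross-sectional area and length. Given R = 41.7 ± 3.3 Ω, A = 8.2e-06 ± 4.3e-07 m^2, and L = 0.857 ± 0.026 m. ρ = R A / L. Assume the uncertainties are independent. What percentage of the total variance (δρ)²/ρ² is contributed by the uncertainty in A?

(δρ/ρ)² = (1·δR/R)² + (1·δA/A)² + (-1·δL/L)²
  R term: (1×0.0791)² = 0.00626
  A term: (1×0.0524)² = 0.00275
  L term: (-1×0.0303)² = 0.000920
Total = 0.00993. Share from A = 0.00275/0.00993 = 0.277.

27.7%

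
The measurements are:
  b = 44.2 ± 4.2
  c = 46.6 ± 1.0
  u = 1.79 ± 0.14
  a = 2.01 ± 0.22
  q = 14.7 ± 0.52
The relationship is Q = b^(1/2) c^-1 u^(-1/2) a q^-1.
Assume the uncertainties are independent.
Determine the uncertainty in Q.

Q is a product of powers, so relative uncertainties combine in quadrature:
  (½·δb/b)² = (0.5×0.0950)² = 0.00226;  (-1·δc/c)² = (-1×0.0215)² = 0.000460;  (−½·δu/u)² = (-0.5×0.0782)² = 0.00153;  (1·δa/a)² = (1×0.109)² = 0.0120;  (-1·δq/q)² = (-1×0.0354)² = 0.00125
δQ/Q = √(0.0175) = 0.132
Q = 0.0146, so δQ = 0.132 × 0.0146 = 0.00193.

0.00193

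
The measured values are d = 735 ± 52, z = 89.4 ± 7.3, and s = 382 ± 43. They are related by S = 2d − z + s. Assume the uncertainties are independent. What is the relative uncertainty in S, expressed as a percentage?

6.40%

S is a linear combination, so absolute uncertainties add in quadrature:
  (2·δd)² = 10800;  (δz)² = 53.3;  (δs)² = 1850
δS = √(12700) = 113
S = 1760, so δS/S = 113/1760 = 0.0640.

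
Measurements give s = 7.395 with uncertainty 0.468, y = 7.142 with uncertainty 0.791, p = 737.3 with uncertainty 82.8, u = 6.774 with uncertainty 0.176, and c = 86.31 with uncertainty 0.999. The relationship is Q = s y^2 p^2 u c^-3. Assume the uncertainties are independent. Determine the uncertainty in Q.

701

Products/powers → add relative errors in quadrature, weighted by exponent:
  (1·δs/s)² = (1×0.0633)² = 0.00401;  (2·δy/y)² = (2×0.111)² = 0.0491;  (2·δp/p)² = (2×0.112)² = 0.0504;  (1·δu/u)² = (1×0.0260)² = 0.000675;  (-3·δc/c)² = (-3×0.0116)² = 0.00121
δQ/Q = √(0.105) = 0.325
Q = 2160, so δQ = 0.325 × 2160 = 701.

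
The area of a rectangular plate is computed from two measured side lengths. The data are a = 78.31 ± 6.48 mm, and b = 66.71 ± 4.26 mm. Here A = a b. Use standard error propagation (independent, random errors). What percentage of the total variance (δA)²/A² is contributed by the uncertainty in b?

(δA/A)² = (1·δa/a)² + (1·δb/b)²
  a term: (1×0.0827)² = 0.00685
  b term: (1×0.0639)² = 0.00408
Total = 0.0109. Share from b = 0.00408/0.0109 = 0.373.

37.3%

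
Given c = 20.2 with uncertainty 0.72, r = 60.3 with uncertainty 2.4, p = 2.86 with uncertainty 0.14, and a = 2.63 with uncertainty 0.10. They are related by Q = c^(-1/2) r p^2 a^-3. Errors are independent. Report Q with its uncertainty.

6.03 ± 0.944

For a monomial Q ∝ c^(-1/2), r, p^2, a^-3, fractional errors add in quadrature:
  (−½·δc/c)² = (-0.5×0.0356)² = 0.000318;  (1·δr/r)² = (1×0.0398)² = 0.00158;  (2·δp/p)² = (2×0.0490)² = 0.00958;  (-3·δa/a)² = (-3×0.0380)² = 0.0130
δQ/Q = √(0.0245) = 0.157
Q = 6.03, so δQ = 0.157 × 6.03 = 0.944.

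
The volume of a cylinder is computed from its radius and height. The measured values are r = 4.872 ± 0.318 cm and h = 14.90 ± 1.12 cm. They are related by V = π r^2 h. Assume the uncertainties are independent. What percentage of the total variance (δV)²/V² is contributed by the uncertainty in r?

(δV/V)² = (2·δr/r)² + (1·δh/h)²
  r term: (2×0.0653)² = 0.0170
  h term: (1×0.0752)² = 0.00565
Total = 0.0227. Share from r = 0.0170/0.0227 = 0.751.

75.1%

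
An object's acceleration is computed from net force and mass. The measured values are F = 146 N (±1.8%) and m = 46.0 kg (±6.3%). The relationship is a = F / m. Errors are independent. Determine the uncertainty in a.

Relative error in a monomial: (δa/a)² = Σ (nᵢ · δxᵢ/xᵢ)².
  (1·δF/F)² = (1×0.0180)² = 0.000324;  (-1·δm/m)² = (-1×0.0630)² = 0.00397
δa/a = √(0.00429) = 0.0655
a = 3.17 m/s^2, so δa = 0.0655 × 3.17 = 0.208 m/s^2.

0.208 m/s^2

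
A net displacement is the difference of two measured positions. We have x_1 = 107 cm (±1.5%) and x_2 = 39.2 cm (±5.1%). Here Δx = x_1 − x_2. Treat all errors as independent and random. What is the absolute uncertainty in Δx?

Sums and differences: (δΔx)² = Σ (cᵢ δxᵢ)².
  (δx_1)² = 2.58;  (δx_2)² = 4.00
δΔx = √(6.57) = 2.56 cm

2.56 cm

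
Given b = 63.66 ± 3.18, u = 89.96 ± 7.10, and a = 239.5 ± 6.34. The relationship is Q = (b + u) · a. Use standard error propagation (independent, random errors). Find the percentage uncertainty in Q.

Let w = b + u = 153.6. δw = √(δb² + δu²) = √(10.1 + 50.4) = 7.78, so δw/w = 0.0506.
Q is then a monomial in w, a:
δQ/Q = √((δw/w)² + (1·δa/a)²) = √(0.00256 + 0.000701) = 0.0571

5.71%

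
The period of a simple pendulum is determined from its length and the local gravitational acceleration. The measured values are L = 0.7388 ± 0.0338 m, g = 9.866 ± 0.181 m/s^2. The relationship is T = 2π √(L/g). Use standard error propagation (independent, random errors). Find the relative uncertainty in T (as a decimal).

0.0246

Since T is a product/quotient, work with relative uncertainties:
  (½·δL/L)² = (0.5×0.0457)² = 0.000523;  (−½·δg/g)² = (-0.5×0.0183)² = 8.41e-05
δT/T = √(0.000607) = 0.0246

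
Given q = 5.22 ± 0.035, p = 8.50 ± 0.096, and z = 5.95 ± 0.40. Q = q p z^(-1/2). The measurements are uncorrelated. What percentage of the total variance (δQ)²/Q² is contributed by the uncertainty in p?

(δQ/Q)² = (1·δq/q)² + (1·δp/p)² + (−½·δz/z)²
  q term: (1×0.00670)² = 4.5e-05
  p term: (1×0.0113)² = 0.000128
  z term: (-0.5×0.0672)² = 0.00113
Total = 0.00130. Share from p = 0.000128/0.00130 = 0.0979.

9.79%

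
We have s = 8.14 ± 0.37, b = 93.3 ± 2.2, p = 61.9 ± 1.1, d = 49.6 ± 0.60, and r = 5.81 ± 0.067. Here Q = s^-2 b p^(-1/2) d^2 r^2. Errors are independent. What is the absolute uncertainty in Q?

1490

Each factor contributes (exponent × relative error)² to (δQ/Q)²:
  (-2·δs/s)² = (-2×0.0455)² = 0.00826;  (1·δb/b)² = (1×0.0236)² = 0.000556;  (−½·δp/p)² = (-0.5×0.0178)² = 7.89e-05;  (2·δd/d)² = (2×0.0121)² = 0.000585;  (2·δr/r)² = (2×0.0115)² = 0.000532
δQ/Q = √(0.0100) = 0.100
Q = 14900, so δQ = 0.100 × 14900 = 1490.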